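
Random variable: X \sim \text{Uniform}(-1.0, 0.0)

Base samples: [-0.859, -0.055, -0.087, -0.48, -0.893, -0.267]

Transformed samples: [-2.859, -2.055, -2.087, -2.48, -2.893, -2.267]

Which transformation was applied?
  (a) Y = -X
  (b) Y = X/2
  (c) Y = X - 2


Checking option (c) Y = X - 2:
  X = -0.859 -> Y = -2.859 ✓
  X = -0.055 -> Y = -2.055 ✓
  X = -0.087 -> Y = -2.087 ✓
All samples match this transformation.

(c) X - 2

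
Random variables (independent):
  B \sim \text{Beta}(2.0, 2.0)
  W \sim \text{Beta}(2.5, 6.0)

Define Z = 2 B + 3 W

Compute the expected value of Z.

E[Z] = 2*E[B] + 3*E[W]
E[B] = 0.5
E[W] = 0.29411765
E[Z] = 2*0.5 + 3*0.29411765 = 1.8823529

1.8823529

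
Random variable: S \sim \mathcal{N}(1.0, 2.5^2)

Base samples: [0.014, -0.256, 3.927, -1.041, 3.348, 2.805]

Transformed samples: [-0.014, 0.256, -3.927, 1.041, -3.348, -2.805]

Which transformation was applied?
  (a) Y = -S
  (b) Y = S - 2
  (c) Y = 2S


Checking option (a) Y = -S:
  S = 0.014 -> Y = -0.014 ✓
  S = -0.256 -> Y = 0.256 ✓
  S = 3.927 -> Y = -3.927 ✓
All samples match this transformation.

(a) -S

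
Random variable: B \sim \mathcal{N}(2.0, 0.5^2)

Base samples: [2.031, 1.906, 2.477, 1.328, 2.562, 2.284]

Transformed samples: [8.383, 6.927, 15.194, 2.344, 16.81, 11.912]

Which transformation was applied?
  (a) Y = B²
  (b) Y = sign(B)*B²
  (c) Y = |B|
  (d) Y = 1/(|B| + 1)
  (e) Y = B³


Checking option (e) Y = B³:
  B = 2.031 -> Y = 8.383 ✓
  B = 1.906 -> Y = 6.927 ✓
  B = 2.477 -> Y = 15.194 ✓
All samples match this transformation.

(e) B³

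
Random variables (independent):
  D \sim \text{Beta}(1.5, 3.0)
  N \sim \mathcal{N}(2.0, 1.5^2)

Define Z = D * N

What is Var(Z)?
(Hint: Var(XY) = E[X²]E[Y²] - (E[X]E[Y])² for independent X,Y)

Var(XY) = E[X²]E[Y²] - (E[X]E[Y])²
E[D] = 0.33333333, Var(D) = 0.04040404
E[N] = 2, Var(N) = 2.25
E[D²] = 0.04040404 + 0.33333333² = 0.15151515
E[N²] = 2.25 + 2² = 6.25
Var(Z) = 0.15151515*6.25 - (0.33333333*2)²
= 0.9469697 - 0.44444444 = 0.50252525

0.50252525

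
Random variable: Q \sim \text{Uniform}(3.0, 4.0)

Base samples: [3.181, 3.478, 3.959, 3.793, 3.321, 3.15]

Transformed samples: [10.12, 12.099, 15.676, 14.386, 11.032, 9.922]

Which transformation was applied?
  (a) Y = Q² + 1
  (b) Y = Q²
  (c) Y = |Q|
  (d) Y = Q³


Checking option (b) Y = Q²:
  Q = 3.181 -> Y = 10.12 ✓
  Q = 3.478 -> Y = 12.099 ✓
  Q = 3.959 -> Y = 15.676 ✓
All samples match this transformation.

(b) Q²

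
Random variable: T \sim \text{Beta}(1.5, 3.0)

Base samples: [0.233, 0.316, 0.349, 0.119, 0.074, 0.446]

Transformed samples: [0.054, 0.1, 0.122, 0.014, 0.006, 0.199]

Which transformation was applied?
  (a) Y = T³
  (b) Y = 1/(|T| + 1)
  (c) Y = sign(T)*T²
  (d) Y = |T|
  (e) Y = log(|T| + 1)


Checking option (c) Y = sign(T)*T²:
  T = 0.233 -> Y = 0.054 ✓
  T = 0.316 -> Y = 0.1 ✓
  T = 0.349 -> Y = 0.122 ✓
All samples match this transformation.

(c) sign(T)*T²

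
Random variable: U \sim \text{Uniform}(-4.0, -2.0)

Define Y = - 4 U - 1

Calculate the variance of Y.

For Y = aU + b: Var(Y) = a² * Var(U)
Var(U) = (-2 + 4)^2/12 = 0.33333333
Var(Y) = (-4)² * 0.33333333 = 16 * 0.33333333 = 5.3333333

5.3333333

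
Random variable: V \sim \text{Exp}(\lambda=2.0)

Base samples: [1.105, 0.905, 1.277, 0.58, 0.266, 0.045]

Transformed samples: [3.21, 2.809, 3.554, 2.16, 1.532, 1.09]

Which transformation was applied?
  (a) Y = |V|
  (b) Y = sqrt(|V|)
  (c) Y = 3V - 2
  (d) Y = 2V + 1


Checking option (d) Y = 2V + 1:
  V = 1.105 -> Y = 3.21 ✓
  V = 0.905 -> Y = 2.809 ✓
  V = 1.277 -> Y = 3.554 ✓
All samples match this transformation.

(d) 2V + 1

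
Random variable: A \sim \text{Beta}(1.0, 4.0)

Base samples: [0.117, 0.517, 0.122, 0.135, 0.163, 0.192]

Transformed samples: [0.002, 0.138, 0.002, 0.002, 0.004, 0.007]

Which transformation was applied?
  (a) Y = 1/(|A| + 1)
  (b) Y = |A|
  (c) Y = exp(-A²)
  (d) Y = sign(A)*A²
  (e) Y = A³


Checking option (e) Y = A³:
  A = 0.117 -> Y = 0.002 ✓
  A = 0.517 -> Y = 0.138 ✓
  A = 0.122 -> Y = 0.002 ✓
All samples match this transformation.

(e) A³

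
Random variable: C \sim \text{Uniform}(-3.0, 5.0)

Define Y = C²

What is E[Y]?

Using E[X²] = Var(X) + (E[X])²:
E[C] = 1
Var(C) = (5 + 3)^2/12 = 5.3333333
E[C²] = 5.3333333 + 1² = 5.3333333 + 1 = 6.3333333

6.3333333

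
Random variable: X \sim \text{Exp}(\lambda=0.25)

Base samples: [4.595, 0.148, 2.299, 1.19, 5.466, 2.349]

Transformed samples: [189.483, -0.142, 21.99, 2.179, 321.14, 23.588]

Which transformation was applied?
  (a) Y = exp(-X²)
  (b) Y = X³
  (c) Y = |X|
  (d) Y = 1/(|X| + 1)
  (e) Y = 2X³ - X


Checking option (e) Y = 2X³ - X:
  X = 4.595 -> Y = 189.483 ✓
  X = 0.148 -> Y = -0.142 ✓
  X = 2.299 -> Y = 21.99 ✓
All samples match this transformation.

(e) 2X³ - X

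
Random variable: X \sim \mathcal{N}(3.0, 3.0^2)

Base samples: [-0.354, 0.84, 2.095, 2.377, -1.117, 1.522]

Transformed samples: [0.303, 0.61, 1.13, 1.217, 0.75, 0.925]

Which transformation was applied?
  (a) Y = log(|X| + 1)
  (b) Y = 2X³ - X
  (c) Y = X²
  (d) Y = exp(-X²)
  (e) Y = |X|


Checking option (a) Y = log(|X| + 1):
  X = -0.354 -> Y = 0.303 ✓
  X = 0.84 -> Y = 0.61 ✓
  X = 2.095 -> Y = 1.13 ✓
All samples match this transformation.

(a) log(|X| + 1)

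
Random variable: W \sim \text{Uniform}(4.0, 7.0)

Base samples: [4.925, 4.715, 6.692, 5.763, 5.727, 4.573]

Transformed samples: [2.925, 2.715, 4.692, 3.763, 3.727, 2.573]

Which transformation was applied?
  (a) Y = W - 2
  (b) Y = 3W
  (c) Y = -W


Checking option (a) Y = W - 2:
  W = 4.925 -> Y = 2.925 ✓
  W = 4.715 -> Y = 2.715 ✓
  W = 6.692 -> Y = 4.692 ✓
All samples match this transformation.

(a) W - 2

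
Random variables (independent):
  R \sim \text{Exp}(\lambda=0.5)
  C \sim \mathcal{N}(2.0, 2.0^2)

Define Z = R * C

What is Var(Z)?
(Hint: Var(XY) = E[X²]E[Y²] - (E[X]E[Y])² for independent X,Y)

Var(XY) = E[X²]E[Y²] - (E[X]E[Y])²
E[R] = 2, Var(R) = 4
E[C] = 2, Var(C) = 4
E[R²] = 4 + 2² = 8
E[C²] = 4 + 2² = 8
Var(Z) = 8*8 - (2*2)²
= 64 - 16 = 48

48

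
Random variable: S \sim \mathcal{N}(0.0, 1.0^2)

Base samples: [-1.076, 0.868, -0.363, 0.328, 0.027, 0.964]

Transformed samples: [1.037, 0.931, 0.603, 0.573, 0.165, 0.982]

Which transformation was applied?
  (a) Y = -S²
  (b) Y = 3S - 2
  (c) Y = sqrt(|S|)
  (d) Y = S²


Checking option (c) Y = sqrt(|S|):
  S = -1.076 -> Y = 1.037 ✓
  S = 0.868 -> Y = 0.931 ✓
  S = -0.363 -> Y = 0.603 ✓
All samples match this transformation.

(c) sqrt(|S|)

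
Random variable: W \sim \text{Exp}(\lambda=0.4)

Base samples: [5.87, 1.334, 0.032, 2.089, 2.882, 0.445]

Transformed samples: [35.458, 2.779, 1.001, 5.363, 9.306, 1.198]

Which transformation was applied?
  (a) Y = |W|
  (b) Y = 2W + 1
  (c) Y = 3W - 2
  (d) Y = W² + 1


Checking option (d) Y = W² + 1:
  W = 5.87 -> Y = 35.458 ✓
  W = 1.334 -> Y = 2.779 ✓
  W = 0.032 -> Y = 1.001 ✓
All samples match this transformation.

(d) W² + 1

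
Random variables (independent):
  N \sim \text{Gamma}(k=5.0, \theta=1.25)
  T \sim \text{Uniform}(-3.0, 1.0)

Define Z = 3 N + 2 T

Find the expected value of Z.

E[Z] = 3*E[N] + 2*E[T]
E[N] = 6.25
E[T] = -1
E[Z] = 3*6.25 + 2*(-1) = 16.75

16.75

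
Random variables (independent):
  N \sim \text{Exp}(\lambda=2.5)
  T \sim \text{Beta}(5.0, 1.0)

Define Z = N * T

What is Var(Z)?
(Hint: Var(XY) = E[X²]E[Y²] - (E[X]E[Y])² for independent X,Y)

Var(XY) = E[X²]E[Y²] - (E[X]E[Y])²
E[N] = 0.4, Var(N) = 0.16
E[T] = 0.83333333, Var(T) = 0.01984127
E[N²] = 0.16 + 0.4² = 0.32
E[T²] = 0.01984127 + 0.83333333² = 0.71428571
Var(Z) = 0.32*0.71428571 - (0.4*0.83333333)²
= 0.22857143 - 0.11111111 = 0.11746032

0.11746032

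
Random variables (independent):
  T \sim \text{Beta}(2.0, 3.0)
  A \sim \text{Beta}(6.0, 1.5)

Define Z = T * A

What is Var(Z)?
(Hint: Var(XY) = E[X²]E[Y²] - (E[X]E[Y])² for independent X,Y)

Var(XY) = E[X²]E[Y²] - (E[X]E[Y])²
E[T] = 0.4, Var(T) = 0.04
E[A] = 0.8, Var(A) = 0.018823529
E[T²] = 0.04 + 0.4² = 0.2
E[A²] = 0.018823529 + 0.8² = 0.65882353
Var(Z) = 0.2*0.65882353 - (0.4*0.8)²
= 0.13176471 - 0.1024 = 0.029364706

0.029364706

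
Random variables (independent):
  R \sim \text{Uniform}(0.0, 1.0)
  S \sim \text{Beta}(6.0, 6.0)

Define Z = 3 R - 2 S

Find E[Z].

E[Z] = 3*E[R] - 2*E[S]
E[R] = 0.5
E[S] = 0.5
E[Z] = 3*0.5 - 2*0.5 = 0.5

0.5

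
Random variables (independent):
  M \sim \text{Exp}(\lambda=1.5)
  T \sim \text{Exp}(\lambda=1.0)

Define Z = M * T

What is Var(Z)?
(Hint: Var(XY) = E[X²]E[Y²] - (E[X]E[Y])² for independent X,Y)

Var(XY) = E[X²]E[Y²] - (E[X]E[Y])²
E[M] = 0.66666667, Var(M) = 0.44444444
E[T] = 1, Var(T) = 1
E[M²] = 0.44444444 + 0.66666667² = 0.88888889
E[T²] = 1 + 1² = 2
Var(Z) = 0.88888889*2 - (0.66666667*1)²
= 1.7777778 - 0.44444444 = 1.3333333

1.3333333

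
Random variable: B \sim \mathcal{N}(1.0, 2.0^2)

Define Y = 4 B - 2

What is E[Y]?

For Y = 4B - 2:
E[Y] = 4 * E[B] - 2
E[B] = 1.0 = 1
E[Y] = 4 * 1 - 2 = 2

2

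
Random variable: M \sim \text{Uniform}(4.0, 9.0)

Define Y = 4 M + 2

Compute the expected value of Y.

For Y = 4M + 2:
E[Y] = 4 * E[M] + 2
E[M] = (4 + 9)/2 = 6.5
E[Y] = 4 * 6.5 + 2 = 28

28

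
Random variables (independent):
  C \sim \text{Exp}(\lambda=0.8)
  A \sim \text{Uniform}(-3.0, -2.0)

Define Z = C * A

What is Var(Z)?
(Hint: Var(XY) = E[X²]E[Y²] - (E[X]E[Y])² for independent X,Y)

Var(XY) = E[X²]E[Y²] - (E[X]E[Y])²
E[C] = 1.25, Var(C) = 1.5625
E[A] = -2.5, Var(A) = 0.083333333
E[C²] = 1.5625 + 1.25² = 3.125
E[A²] = 0.083333333 + (-2.5)² = 6.3333333
Var(Z) = 3.125*6.3333333 - (1.25*(-2.5))²
= 19.791667 - 9.765625 = 10.026042

10.026042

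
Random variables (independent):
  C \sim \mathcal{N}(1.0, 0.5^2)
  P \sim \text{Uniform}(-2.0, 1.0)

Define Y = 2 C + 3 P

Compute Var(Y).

For independent RVs: Var(aX + bY) = a²Var(X) + b²Var(Y)
Var(C) = 0.25
Var(P) = 0.75
Var(Y) = 2²*0.25 + 3²*0.75
= 4*0.25 + 9*0.75 = 7.75

7.75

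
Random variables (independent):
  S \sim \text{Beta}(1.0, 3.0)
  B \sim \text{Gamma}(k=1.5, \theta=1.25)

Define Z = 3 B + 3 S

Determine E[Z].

E[Z] = 3*E[S] + 3*E[B]
E[S] = 0.25
E[B] = 1.875
E[Z] = 3*0.25 + 3*1.875 = 6.375

6.375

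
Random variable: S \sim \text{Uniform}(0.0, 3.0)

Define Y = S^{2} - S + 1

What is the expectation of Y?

E[Y] = 1*E[S²] - 1*E[S] + 1
E[S] = 1.5
E[S²] = Var(S) + (E[S])² = 0.75 + 2.25 = 3
E[Y] = 1*3 - 1*1.5 + 1 = 2.5

2.5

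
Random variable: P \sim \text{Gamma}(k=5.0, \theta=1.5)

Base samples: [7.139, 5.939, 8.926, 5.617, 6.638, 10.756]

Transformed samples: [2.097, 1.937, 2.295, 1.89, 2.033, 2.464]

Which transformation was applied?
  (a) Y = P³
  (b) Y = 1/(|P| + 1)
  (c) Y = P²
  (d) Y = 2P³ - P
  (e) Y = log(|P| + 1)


Checking option (e) Y = log(|P| + 1):
  P = 7.139 -> Y = 2.097 ✓
  P = 5.939 -> Y = 1.937 ✓
  P = 8.926 -> Y = 2.295 ✓
All samples match this transformation.

(e) log(|P| + 1)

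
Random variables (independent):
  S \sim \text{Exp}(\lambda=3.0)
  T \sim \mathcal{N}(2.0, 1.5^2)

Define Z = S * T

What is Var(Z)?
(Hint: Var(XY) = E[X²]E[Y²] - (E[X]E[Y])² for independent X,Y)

Var(XY) = E[X²]E[Y²] - (E[X]E[Y])²
E[S] = 0.33333333, Var(S) = 0.11111111
E[T] = 2, Var(T) = 2.25
E[S²] = 0.11111111 + 0.33333333² = 0.22222222
E[T²] = 2.25 + 2² = 6.25
Var(Z) = 0.22222222*6.25 - (0.33333333*2)²
= 1.3888889 - 0.44444444 = 0.94444444

0.94444444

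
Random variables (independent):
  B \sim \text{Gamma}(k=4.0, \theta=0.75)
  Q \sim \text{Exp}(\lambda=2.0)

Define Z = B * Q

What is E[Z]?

For independent RVs: E[XY] = E[X]*E[Y]
E[B] = 3
E[Q] = 0.5
E[Z] = 3 * 0.5 = 1.5

1.5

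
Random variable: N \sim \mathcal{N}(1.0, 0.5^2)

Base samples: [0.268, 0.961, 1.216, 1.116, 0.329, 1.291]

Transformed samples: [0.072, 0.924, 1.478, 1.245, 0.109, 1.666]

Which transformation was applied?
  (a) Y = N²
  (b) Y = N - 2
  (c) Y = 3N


Checking option (a) Y = N²:
  N = 0.268 -> Y = 0.072 ✓
  N = 0.961 -> Y = 0.924 ✓
  N = 1.216 -> Y = 1.478 ✓
All samples match this transformation.

(a) N²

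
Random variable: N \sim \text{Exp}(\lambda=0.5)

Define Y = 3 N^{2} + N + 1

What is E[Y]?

E[Y] = 3*E[N²] + 1*E[N] + 1
E[N] = 2
E[N²] = Var(N) + (E[N])² = 4 + 4 = 8
E[Y] = 3*8 + 1*2 + 1 = 27

27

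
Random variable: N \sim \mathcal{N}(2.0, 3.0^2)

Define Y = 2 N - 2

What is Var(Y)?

For Y = aN + b: Var(Y) = a² * Var(N)
Var(N) = 3.0^2 = 9
Var(Y) = 2² * 9 = 4 * 9 = 36

36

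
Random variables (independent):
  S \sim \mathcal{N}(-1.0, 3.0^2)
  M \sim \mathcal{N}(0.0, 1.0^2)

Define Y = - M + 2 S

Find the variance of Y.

For independent RVs: Var(aX + bY) = a²Var(X) + b²Var(Y)
Var(S) = 9
Var(M) = 1
Var(Y) = 2²*9 + (-1)²*1
= 4*9 + 1*1 = 37

37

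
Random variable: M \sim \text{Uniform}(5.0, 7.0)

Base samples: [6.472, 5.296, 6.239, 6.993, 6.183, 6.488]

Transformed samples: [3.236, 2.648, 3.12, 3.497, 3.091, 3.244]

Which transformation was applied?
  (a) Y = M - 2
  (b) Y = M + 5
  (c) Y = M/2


Checking option (c) Y = M/2:
  M = 6.472 -> Y = 3.236 ✓
  M = 5.296 -> Y = 2.648 ✓
  M = 6.239 -> Y = 3.12 ✓
All samples match this transformation.

(c) M/2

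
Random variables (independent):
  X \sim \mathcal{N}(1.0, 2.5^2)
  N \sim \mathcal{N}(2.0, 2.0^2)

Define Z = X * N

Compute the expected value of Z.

For independent RVs: E[XY] = E[X]*E[Y]
E[X] = 1
E[N] = 2
E[Z] = 1 * 2 = 2

2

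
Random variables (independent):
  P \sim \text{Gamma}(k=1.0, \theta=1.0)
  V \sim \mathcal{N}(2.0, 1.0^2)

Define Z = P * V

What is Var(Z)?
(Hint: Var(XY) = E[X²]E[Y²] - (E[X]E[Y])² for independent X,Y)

Var(XY) = E[X²]E[Y²] - (E[X]E[Y])²
E[P] = 1, Var(P) = 1
E[V] = 2, Var(V) = 1
E[P²] = 1 + 1² = 2
E[V²] = 1 + 2² = 5
Var(Z) = 2*5 - (1*2)²
= 10 - 4 = 6

6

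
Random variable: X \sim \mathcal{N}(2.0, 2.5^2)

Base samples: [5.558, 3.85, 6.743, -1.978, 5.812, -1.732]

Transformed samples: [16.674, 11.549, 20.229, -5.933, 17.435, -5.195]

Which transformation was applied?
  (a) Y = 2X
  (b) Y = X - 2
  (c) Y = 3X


Checking option (c) Y = 3X:
  X = 5.558 -> Y = 16.674 ✓
  X = 3.85 -> Y = 11.549 ✓
  X = 6.743 -> Y = 20.229 ✓
All samples match this transformation.

(c) 3X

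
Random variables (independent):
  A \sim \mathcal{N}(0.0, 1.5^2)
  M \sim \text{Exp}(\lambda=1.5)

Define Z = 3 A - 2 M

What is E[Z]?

E[Z] = 3*E[A] - 2*E[M]
E[A] = 0
E[M] = 0.66666667
E[Z] = 3*0 - 2*0.66666667 = -1.3333333

-1.3333333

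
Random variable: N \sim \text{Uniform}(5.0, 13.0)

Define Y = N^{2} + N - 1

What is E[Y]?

E[Y] = 1*E[N²] + 1*E[N] - 1
E[N] = 9
E[N²] = Var(N) + (E[N])² = 5.3333333 + 81 = 86.333333
E[Y] = 1*86.333333 + 1*9 - 1 = 94.333333

94.333333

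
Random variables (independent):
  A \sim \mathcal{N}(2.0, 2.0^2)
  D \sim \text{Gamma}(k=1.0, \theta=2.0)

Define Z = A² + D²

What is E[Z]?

E[Z] = E[A²] + E[D²]
E[A²] = Var(A) + E[A]² = 4 + 4 = 8
E[D²] = Var(D) + E[D]² = 4 + 4 = 8
E[Z] = 8 + 8 = 16

16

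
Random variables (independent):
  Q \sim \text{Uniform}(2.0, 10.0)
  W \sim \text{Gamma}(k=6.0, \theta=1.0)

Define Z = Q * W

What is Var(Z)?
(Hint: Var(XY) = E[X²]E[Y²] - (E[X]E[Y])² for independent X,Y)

Var(XY) = E[X²]E[Y²] - (E[X]E[Y])²
E[Q] = 6, Var(Q) = 5.3333333
E[W] = 6, Var(W) = 6
E[Q²] = 5.3333333 + 6² = 41.333333
E[W²] = 6 + 6² = 42
Var(Z) = 41.333333*42 - (6*6)²
= 1736 - 1296 = 440

440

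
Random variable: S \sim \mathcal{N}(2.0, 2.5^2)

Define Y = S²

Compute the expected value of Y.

E[S²] = Var(S) + (E[S])² = 6.25 + 4 = 10.25

10.25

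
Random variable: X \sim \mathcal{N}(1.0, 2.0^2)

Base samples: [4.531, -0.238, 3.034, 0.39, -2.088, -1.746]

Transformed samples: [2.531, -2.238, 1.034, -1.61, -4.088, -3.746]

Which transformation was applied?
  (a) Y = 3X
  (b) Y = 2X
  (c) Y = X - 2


Checking option (c) Y = X - 2:
  X = 4.531 -> Y = 2.531 ✓
  X = -0.238 -> Y = -2.238 ✓
  X = 3.034 -> Y = 1.034 ✓
All samples match this transformation.

(c) X - 2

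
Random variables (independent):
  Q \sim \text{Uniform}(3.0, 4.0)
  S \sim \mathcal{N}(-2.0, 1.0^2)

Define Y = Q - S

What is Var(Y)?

For independent RVs: Var(aX + bY) = a²Var(X) + b²Var(Y)
Var(Q) = 0.083333333
Var(S) = 1
Var(Y) = 1²*0.083333333 + (-1)²*1
= 1*0.083333333 + 1*1 = 1.0833333

1.0833333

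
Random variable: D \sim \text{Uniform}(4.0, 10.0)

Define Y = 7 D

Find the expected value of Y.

For Y = 7D:
E[Y] = 7 * E[D]
E[D] = (4 + 10)/2 = 7
E[Y] = 7 * 7 = 49

49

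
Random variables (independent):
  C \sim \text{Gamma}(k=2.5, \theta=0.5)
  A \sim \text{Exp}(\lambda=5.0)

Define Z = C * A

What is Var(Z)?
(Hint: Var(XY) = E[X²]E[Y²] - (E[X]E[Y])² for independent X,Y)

Var(XY) = E[X²]E[Y²] - (E[X]E[Y])²
E[C] = 1.25, Var(C) = 0.625
E[A] = 0.2, Var(A) = 0.04
E[C²] = 0.625 + 1.25² = 2.1875
E[A²] = 0.04 + 0.2² = 0.08
Var(Z) = 2.1875*0.08 - (1.25*0.2)²
= 0.175 - 0.0625 = 0.1125

0.1125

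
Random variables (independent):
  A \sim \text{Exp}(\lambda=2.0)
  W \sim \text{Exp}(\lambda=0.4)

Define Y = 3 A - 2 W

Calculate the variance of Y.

For independent RVs: Var(aX + bY) = a²Var(X) + b²Var(Y)
Var(A) = 0.25
Var(W) = 6.25
Var(Y) = 3²*0.25 + (-2)²*6.25
= 9*0.25 + 4*6.25 = 27.25

27.25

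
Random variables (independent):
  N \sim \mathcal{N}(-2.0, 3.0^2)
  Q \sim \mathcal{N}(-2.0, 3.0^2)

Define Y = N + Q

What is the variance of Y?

For independent RVs: Var(aX + bY) = a²Var(X) + b²Var(Y)
Var(N) = 9
Var(Q) = 9
Var(Y) = 1²*9 + 1²*9
= 1*9 + 1*9 = 18

18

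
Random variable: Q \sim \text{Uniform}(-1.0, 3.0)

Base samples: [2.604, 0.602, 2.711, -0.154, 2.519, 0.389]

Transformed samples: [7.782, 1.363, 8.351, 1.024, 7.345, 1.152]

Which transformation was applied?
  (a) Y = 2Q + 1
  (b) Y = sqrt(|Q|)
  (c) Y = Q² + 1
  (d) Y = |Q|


Checking option (c) Y = Q² + 1:
  Q = 2.604 -> Y = 7.782 ✓
  Q = 0.602 -> Y = 1.363 ✓
  Q = 2.711 -> Y = 8.351 ✓
All samples match this transformation.

(c) Q² + 1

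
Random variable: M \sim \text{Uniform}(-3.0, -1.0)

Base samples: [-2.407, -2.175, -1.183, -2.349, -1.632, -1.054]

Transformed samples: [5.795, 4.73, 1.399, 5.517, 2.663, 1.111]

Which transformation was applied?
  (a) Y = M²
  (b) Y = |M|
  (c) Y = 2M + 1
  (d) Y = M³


Checking option (a) Y = M²:
  M = -2.407 -> Y = 5.795 ✓
  M = -2.175 -> Y = 4.73 ✓
  M = -1.183 -> Y = 1.399 ✓
All samples match this transformation.

(a) M²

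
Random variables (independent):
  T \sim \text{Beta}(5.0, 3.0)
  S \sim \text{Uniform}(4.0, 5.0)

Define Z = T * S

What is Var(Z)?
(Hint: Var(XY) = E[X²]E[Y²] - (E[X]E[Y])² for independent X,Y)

Var(XY) = E[X²]E[Y²] - (E[X]E[Y])²
E[T] = 0.625, Var(T) = 0.026041667
E[S] = 4.5, Var(S) = 0.083333333
E[T²] = 0.026041667 + 0.625² = 0.41666667
E[S²] = 0.083333333 + 4.5² = 20.333333
Var(Z) = 0.41666667*20.333333 - (0.625*4.5)²
= 8.4722222 - 7.9101562 = 0.56206597

0.56206597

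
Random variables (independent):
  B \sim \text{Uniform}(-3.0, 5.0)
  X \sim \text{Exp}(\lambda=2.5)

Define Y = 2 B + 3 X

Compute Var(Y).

For independent RVs: Var(aX + bY) = a²Var(X) + b²Var(Y)
Var(B) = 5.3333333
Var(X) = 0.16
Var(Y) = 2²*5.3333333 + 3²*0.16
= 4*5.3333333 + 9*0.16 = 22.773333

22.773333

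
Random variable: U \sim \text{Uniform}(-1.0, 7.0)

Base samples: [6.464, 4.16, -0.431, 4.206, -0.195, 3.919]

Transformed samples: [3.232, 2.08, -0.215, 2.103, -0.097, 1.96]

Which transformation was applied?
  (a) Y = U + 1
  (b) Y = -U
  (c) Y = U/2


Checking option (c) Y = U/2:
  U = 6.464 -> Y = 3.232 ✓
  U = 4.16 -> Y = 2.08 ✓
  U = -0.431 -> Y = -0.215 ✓
All samples match this transformation.

(c) U/2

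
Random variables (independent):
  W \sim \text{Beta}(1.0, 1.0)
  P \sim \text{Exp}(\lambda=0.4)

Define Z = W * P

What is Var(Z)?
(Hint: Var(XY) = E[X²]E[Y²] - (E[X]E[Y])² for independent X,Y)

Var(XY) = E[X²]E[Y²] - (E[X]E[Y])²
E[W] = 0.5, Var(W) = 0.083333333
E[P] = 2.5, Var(P) = 6.25
E[W²] = 0.083333333 + 0.5² = 0.33333333
E[P²] = 6.25 + 2.5² = 12.5
Var(Z) = 0.33333333*12.5 - (0.5*2.5)²
= 4.1666667 - 1.5625 = 2.6041667

2.6041667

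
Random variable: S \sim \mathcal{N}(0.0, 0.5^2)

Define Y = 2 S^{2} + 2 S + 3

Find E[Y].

E[Y] = 2*E[S²] + 2*E[S] + 3
E[S] = 0
E[S²] = Var(S) + (E[S])² = 0.25 + 0 = 0.25
E[Y] = 2*0.25 + 2*0 + 3 = 3.5

3.5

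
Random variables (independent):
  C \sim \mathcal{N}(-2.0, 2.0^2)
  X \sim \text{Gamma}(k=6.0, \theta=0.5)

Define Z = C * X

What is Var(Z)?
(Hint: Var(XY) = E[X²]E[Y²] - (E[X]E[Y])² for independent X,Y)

Var(XY) = E[X²]E[Y²] - (E[X]E[Y])²
E[C] = -2, Var(C) = 4
E[X] = 3, Var(X) = 1.5
E[C²] = 4 + (-2)² = 8
E[X²] = 1.5 + 3² = 10.5
Var(Z) = 8*10.5 - (-2*3)²
= 84 - 36 = 48

48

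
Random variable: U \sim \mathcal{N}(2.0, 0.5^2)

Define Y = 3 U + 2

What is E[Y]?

For Y = 3U + 2:
E[Y] = 3 * E[U] + 2
E[U] = 2.0 = 2
E[Y] = 3 * 2 + 2 = 8

8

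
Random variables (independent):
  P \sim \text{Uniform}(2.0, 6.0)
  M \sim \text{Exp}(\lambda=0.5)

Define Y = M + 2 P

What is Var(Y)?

For independent RVs: Var(aX + bY) = a²Var(X) + b²Var(Y)
Var(P) = 1.3333333
Var(M) = 4
Var(Y) = 2²*1.3333333 + 1²*4
= 4*1.3333333 + 1*4 = 9.3333333

9.3333333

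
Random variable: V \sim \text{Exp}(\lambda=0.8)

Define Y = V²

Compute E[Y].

E[V²] = Var(V) + (E[V])² = 1.5625 + 1.5625 = 3.125

3.125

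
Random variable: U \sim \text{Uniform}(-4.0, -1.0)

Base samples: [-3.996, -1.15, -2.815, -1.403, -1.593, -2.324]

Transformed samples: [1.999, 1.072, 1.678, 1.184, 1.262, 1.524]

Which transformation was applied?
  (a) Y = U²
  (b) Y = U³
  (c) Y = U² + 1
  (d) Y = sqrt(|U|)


Checking option (d) Y = sqrt(|U|):
  U = -3.996 -> Y = 1.999 ✓
  U = -1.15 -> Y = 1.072 ✓
  U = -2.815 -> Y = 1.678 ✓
All samples match this transformation.

(d) sqrt(|U|)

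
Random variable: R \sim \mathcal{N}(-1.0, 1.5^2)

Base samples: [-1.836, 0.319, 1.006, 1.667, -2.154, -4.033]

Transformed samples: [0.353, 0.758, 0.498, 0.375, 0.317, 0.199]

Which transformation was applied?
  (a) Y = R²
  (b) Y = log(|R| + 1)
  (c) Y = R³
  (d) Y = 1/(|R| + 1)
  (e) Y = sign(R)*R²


Checking option (d) Y = 1/(|R| + 1):
  R = -1.836 -> Y = 0.353 ✓
  R = 0.319 -> Y = 0.758 ✓
  R = 1.006 -> Y = 0.498 ✓
All samples match this transformation.

(d) 1/(|R| + 1)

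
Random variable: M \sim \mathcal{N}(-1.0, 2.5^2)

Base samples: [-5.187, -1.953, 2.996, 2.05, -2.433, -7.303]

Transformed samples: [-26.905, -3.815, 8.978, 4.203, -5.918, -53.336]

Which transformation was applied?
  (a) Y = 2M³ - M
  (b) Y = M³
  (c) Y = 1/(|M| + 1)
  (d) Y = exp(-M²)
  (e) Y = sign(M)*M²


Checking option (e) Y = sign(M)*M²:
  M = -5.187 -> Y = -26.905 ✓
  M = -1.953 -> Y = -3.815 ✓
  M = 2.996 -> Y = 8.978 ✓
All samples match this transformation.

(e) sign(M)*M²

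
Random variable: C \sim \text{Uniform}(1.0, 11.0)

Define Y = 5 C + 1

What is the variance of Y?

For Y = aC + b: Var(Y) = a² * Var(C)
Var(C) = (11 - 1)^2/12 = 8.3333333
Var(Y) = 5² * 8.3333333 = 25 * 8.3333333 = 208.33333

208.33333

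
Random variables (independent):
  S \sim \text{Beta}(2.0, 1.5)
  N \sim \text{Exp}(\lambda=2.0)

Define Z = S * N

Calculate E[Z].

For independent RVs: E[XY] = E[X]*E[Y]
E[S] = 0.57142857
E[N] = 0.5
E[Z] = 0.57142857 * 0.5 = 0.28571429

0.28571429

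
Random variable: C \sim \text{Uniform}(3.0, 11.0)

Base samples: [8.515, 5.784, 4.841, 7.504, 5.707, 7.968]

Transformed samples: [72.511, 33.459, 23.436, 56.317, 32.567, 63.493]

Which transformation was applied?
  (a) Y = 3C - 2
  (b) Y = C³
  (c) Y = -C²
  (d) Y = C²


Checking option (d) Y = C²:
  C = 8.515 -> Y = 72.511 ✓
  C = 5.784 -> Y = 33.459 ✓
  C = 4.841 -> Y = 23.436 ✓
All samples match this transformation.

(d) C²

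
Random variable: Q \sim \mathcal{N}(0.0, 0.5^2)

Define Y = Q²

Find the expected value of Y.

Using E[X²] = Var(X) + (E[X])²:
E[Q] = 0
Var(Q) = 0.5^2 = 0.25
E[Q²] = 0.25 + 0² = 0.25 + 0 = 0.25

0.25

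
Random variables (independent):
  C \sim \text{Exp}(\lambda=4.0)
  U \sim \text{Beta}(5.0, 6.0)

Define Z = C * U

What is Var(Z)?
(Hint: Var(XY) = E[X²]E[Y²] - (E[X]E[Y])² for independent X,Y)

Var(XY) = E[X²]E[Y²] - (E[X]E[Y])²
E[C] = 0.25, Var(C) = 0.0625
E[U] = 0.45454545, Var(U) = 0.020661157
E[C²] = 0.0625 + 0.25² = 0.125
E[U²] = 0.020661157 + 0.45454545² = 0.22727273
Var(Z) = 0.125*0.22727273 - (0.25*0.45454545)²
= 0.028409091 - 0.012913223 = 0.015495868

0.015495868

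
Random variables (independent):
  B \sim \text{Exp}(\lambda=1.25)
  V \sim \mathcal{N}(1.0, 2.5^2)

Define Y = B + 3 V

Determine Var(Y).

For independent RVs: Var(aX + bY) = a²Var(X) + b²Var(Y)
Var(B) = 0.64
Var(V) = 6.25
Var(Y) = 1²*0.64 + 3²*6.25
= 1*0.64 + 9*6.25 = 56.89

56.89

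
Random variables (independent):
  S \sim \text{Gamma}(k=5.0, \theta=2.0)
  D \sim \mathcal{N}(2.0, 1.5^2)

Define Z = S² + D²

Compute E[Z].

E[Z] = E[S²] + E[D²]
E[S²] = Var(S) + E[S]² = 20 + 100 = 120
E[D²] = Var(D) + E[D]² = 2.25 + 4 = 6.25
E[Z] = 120 + 6.25 = 126.25

126.25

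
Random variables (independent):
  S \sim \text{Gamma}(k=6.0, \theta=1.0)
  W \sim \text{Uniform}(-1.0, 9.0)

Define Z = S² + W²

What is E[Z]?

E[Z] = E[S²] + E[W²]
E[S²] = Var(S) + E[S]² = 6 + 36 = 42
E[W²] = Var(W) + E[W]² = 8.3333333 + 16 = 24.333333
E[Z] = 42 + 24.333333 = 66.333333

66.333333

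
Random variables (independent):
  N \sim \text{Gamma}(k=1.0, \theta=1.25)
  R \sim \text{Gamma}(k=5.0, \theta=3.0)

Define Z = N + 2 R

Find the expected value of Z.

E[Z] = 1*E[N] + 2*E[R]
E[N] = 1.25
E[R] = 15
E[Z] = 1*1.25 + 2*15 = 31.25

31.25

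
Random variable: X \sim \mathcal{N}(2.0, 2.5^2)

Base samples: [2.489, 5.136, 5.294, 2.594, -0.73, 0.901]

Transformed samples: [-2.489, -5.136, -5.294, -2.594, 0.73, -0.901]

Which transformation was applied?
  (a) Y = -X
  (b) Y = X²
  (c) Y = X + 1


Checking option (a) Y = -X:
  X = 2.489 -> Y = -2.489 ✓
  X = 5.136 -> Y = -5.136 ✓
  X = 5.294 -> Y = -5.294 ✓
All samples match this transformation.

(a) -X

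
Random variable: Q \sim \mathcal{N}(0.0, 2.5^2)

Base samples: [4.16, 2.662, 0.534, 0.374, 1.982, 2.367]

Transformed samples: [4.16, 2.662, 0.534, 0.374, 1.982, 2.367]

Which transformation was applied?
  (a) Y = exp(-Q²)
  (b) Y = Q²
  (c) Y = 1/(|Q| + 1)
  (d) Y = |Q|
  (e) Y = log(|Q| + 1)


Checking option (d) Y = |Q|:
  Q = 4.16 -> Y = 4.16 ✓
  Q = 2.662 -> Y = 2.662 ✓
  Q = 0.534 -> Y = 0.534 ✓
All samples match this transformation.

(d) |Q|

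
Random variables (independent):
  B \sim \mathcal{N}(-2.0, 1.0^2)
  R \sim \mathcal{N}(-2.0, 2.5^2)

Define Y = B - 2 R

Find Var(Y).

For independent RVs: Var(aX + bY) = a²Var(X) + b²Var(Y)
Var(B) = 1
Var(R) = 6.25
Var(Y) = 1²*1 + (-2)²*6.25
= 1*1 + 4*6.25 = 26

26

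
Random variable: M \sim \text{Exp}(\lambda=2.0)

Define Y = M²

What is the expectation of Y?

E[M²] = Var(M) + (E[M])² = 0.25 + 0.25 = 0.5

0.5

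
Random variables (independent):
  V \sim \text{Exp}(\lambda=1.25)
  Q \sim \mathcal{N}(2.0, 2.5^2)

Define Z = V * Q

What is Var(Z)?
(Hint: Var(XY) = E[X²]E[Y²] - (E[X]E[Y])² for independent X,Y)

Var(XY) = E[X²]E[Y²] - (E[X]E[Y])²
E[V] = 0.8, Var(V) = 0.64
E[Q] = 2, Var(Q) = 6.25
E[V²] = 0.64 + 0.8² = 1.28
E[Q²] = 6.25 + 2² = 10.25
Var(Z) = 1.28*10.25 - (0.8*2)²
= 13.12 - 2.56 = 10.56

10.56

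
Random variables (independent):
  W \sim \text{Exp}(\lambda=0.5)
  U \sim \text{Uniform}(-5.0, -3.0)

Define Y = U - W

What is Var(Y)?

For independent RVs: Var(aX + bY) = a²Var(X) + b²Var(Y)
Var(W) = 4
Var(U) = 0.33333333
Var(Y) = (-1)²*4 + 1²*0.33333333
= 1*4 + 1*0.33333333 = 4.3333333

4.3333333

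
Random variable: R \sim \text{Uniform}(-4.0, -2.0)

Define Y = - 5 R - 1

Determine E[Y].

For Y = -5R - 1:
E[Y] = -5 * E[R] - 1
E[R] = (-4 - 2)/2 = -3
E[Y] = -5 * (-3) - 1 = 14

14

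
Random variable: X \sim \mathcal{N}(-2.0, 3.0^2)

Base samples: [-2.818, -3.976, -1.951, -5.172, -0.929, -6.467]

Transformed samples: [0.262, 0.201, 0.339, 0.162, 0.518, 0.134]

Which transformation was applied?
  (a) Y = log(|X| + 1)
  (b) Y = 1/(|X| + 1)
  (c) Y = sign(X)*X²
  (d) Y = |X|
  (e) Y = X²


Checking option (b) Y = 1/(|X| + 1):
  X = -2.818 -> Y = 0.262 ✓
  X = -3.976 -> Y = 0.201 ✓
  X = -1.951 -> Y = 0.339 ✓
All samples match this transformation.

(b) 1/(|X| + 1)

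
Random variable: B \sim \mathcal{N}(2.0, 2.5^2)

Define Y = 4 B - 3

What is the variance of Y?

For Y = aB + b: Var(Y) = a² * Var(B)
Var(B) = 2.5^2 = 6.25
Var(Y) = 4² * 6.25 = 16 * 6.25 = 100

100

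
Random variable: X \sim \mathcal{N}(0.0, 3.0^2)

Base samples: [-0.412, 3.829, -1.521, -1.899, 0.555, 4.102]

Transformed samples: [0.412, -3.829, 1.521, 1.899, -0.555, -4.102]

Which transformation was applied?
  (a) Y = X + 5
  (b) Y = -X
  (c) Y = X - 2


Checking option (b) Y = -X:
  X = -0.412 -> Y = 0.412 ✓
  X = 3.829 -> Y = -3.829 ✓
  X = -1.521 -> Y = 1.521 ✓
All samples match this transformation.

(b) -X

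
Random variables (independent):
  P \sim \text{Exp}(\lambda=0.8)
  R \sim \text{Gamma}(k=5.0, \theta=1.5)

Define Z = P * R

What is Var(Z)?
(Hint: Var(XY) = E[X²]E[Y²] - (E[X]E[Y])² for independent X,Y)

Var(XY) = E[X²]E[Y²] - (E[X]E[Y])²
E[P] = 1.25, Var(P) = 1.5625
E[R] = 7.5, Var(R) = 11.25
E[P²] = 1.5625 + 1.25² = 3.125
E[R²] = 11.25 + 7.5² = 67.5
Var(Z) = 3.125*67.5 - (1.25*7.5)²
= 210.9375 - 87.890625 = 123.04688

123.04688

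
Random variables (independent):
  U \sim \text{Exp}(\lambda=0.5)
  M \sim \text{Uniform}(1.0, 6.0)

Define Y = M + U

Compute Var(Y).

For independent RVs: Var(aX + bY) = a²Var(X) + b²Var(Y)
Var(U) = 4
Var(M) = 2.0833333
Var(Y) = 1²*4 + 1²*2.0833333
= 1*4 + 1*2.0833333 = 6.0833333

6.0833333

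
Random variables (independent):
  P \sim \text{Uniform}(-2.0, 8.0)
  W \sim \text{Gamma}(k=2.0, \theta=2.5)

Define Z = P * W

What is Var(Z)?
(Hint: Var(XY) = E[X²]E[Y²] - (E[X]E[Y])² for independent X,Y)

Var(XY) = E[X²]E[Y²] - (E[X]E[Y])²
E[P] = 3, Var(P) = 8.3333333
E[W] = 5, Var(W) = 12.5
E[P²] = 8.3333333 + 3² = 17.333333
E[W²] = 12.5 + 5² = 37.5
Var(Z) = 17.333333*37.5 - (3*5)²
= 650 - 225 = 425

425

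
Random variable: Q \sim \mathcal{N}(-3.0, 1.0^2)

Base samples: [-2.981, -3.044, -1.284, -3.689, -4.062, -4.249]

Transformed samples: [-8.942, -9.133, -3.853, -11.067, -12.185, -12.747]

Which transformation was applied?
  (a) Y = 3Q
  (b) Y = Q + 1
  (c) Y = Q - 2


Checking option (a) Y = 3Q:
  Q = -2.981 -> Y = -8.942 ✓
  Q = -3.044 -> Y = -9.133 ✓
  Q = -1.284 -> Y = -3.853 ✓
All samples match this transformation.

(a) 3Q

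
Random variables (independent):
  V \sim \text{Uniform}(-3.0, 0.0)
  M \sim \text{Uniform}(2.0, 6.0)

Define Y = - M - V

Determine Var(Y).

For independent RVs: Var(aX + bY) = a²Var(X) + b²Var(Y)
Var(V) = 0.75
Var(M) = 1.3333333
Var(Y) = (-1)²*0.75 + (-1)²*1.3333333
= 1*0.75 + 1*1.3333333 = 2.0833333

2.0833333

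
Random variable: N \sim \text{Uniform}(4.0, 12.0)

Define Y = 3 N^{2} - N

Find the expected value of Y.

E[Y] = 3*E[N²] - 1*E[N]
E[N] = 8
E[N²] = Var(N) + (E[N])² = 5.3333333 + 64 = 69.333333
E[Y] = 3*69.333333 - 1*8 = 200

200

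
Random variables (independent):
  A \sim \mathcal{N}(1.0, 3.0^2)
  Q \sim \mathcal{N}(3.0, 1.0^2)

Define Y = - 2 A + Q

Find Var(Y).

For independent RVs: Var(aX + bY) = a²Var(X) + b²Var(Y)
Var(A) = 9
Var(Q) = 1
Var(Y) = (-2)²*9 + 1²*1
= 4*9 + 1*1 = 37

37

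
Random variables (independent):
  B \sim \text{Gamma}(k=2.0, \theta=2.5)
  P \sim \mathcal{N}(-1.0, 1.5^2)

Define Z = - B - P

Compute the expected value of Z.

E[Z] = -1*E[B] - 1*E[P]
E[B] = 5
E[P] = -1
E[Z] = -1*5 - 1*(-1) = -4

-4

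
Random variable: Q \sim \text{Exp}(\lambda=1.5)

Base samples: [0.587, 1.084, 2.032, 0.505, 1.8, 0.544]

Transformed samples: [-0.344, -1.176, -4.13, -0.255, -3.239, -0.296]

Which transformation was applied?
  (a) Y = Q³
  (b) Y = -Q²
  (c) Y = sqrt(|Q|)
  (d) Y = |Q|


Checking option (b) Y = -Q²:
  Q = 0.587 -> Y = -0.344 ✓
  Q = 1.084 -> Y = -1.176 ✓
  Q = 2.032 -> Y = -4.13 ✓
All samples match this transformation.

(b) -Q²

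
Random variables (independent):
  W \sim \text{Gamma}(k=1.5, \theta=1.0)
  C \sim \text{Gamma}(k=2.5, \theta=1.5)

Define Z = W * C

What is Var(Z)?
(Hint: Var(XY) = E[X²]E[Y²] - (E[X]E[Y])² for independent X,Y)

Var(XY) = E[X²]E[Y²] - (E[X]E[Y])²
E[W] = 1.5, Var(W) = 1.5
E[C] = 3.75, Var(C) = 5.625
E[W²] = 1.5 + 1.5² = 3.75
E[C²] = 5.625 + 3.75² = 19.6875
Var(Z) = 3.75*19.6875 - (1.5*3.75)²
= 73.828125 - 31.640625 = 42.1875

42.1875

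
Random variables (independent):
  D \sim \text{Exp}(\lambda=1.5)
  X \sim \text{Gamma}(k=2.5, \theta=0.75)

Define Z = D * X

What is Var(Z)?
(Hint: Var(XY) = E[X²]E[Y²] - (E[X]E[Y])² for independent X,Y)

Var(XY) = E[X²]E[Y²] - (E[X]E[Y])²
E[D] = 0.66666667, Var(D) = 0.44444444
E[X] = 1.875, Var(X) = 1.40625
E[D²] = 0.44444444 + 0.66666667² = 0.88888889
E[X²] = 1.40625 + 1.875² = 4.921875
Var(Z) = 0.88888889*4.921875 - (0.66666667*1.875)²
= 4.375 - 1.5625 = 2.8125

2.8125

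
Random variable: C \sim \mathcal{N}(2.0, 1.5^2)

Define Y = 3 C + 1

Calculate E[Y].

For Y = 3C + 1:
E[Y] = 3 * E[C] + 1
E[C] = 2.0 = 2
E[Y] = 3 * 2 + 1 = 7

7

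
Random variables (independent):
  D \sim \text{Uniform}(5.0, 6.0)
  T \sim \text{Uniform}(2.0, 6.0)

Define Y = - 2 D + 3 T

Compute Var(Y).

For independent RVs: Var(aX + bY) = a²Var(X) + b²Var(Y)
Var(D) = 0.083333333
Var(T) = 1.3333333
Var(Y) = (-2)²*0.083333333 + 3²*1.3333333
= 4*0.083333333 + 9*1.3333333 = 12.333333

12.333333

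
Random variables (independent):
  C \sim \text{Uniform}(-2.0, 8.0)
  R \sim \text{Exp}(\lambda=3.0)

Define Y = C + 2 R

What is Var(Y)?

For independent RVs: Var(aX + bY) = a²Var(X) + b²Var(Y)
Var(C) = 8.3333333
Var(R) = 0.11111111
Var(Y) = 1²*8.3333333 + 2²*0.11111111
= 1*8.3333333 + 4*0.11111111 = 8.7777778

8.7777778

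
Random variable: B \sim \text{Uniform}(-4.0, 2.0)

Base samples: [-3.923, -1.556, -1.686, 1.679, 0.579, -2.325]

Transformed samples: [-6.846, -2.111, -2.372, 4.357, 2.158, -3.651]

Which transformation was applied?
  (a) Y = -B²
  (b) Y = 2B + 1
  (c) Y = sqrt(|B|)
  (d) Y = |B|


Checking option (b) Y = 2B + 1:
  B = -3.923 -> Y = -6.846 ✓
  B = -1.556 -> Y = -2.111 ✓
  B = -1.686 -> Y = -2.372 ✓
All samples match this transformation.

(b) 2B + 1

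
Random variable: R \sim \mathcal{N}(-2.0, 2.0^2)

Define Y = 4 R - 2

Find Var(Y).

For Y = aR + b: Var(Y) = a² * Var(R)
Var(R) = 2.0^2 = 4
Var(Y) = 4² * 4 = 16 * 4 = 64

64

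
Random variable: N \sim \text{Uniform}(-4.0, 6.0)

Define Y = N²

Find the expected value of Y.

Using E[X²] = Var(X) + (E[X])²:
E[N] = 1
Var(N) = (6 + 4)^2/12 = 8.3333333
E[N²] = 8.3333333 + 1² = 8.3333333 + 1 = 9.3333333

9.3333333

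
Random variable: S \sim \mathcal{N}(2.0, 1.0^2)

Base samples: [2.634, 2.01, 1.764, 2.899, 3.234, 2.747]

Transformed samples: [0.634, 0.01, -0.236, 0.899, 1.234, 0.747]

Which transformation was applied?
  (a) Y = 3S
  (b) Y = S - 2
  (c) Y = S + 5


Checking option (b) Y = S - 2:
  S = 2.634 -> Y = 0.634 ✓
  S = 2.01 -> Y = 0.01 ✓
  S = 1.764 -> Y = -0.236 ✓
All samples match this transformation.

(b) S - 2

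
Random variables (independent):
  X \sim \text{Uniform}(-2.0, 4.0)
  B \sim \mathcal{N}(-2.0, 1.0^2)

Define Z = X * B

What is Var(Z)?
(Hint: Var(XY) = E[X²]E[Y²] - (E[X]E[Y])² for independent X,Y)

Var(XY) = E[X²]E[Y²] - (E[X]E[Y])²
E[X] = 1, Var(X) = 3
E[B] = -2, Var(B) = 1
E[X²] = 3 + 1² = 4
E[B²] = 1 + (-2)² = 5
Var(Z) = 4*5 - (1*(-2))²
= 20 - 4 = 16

16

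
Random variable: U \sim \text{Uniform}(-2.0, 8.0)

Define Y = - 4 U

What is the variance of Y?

For Y = aU + b: Var(Y) = a² * Var(U)
Var(U) = (8 + 2)^2/12 = 8.3333333
Var(Y) = (-4)² * 8.3333333 = 16 * 8.3333333 = 133.33333

133.33333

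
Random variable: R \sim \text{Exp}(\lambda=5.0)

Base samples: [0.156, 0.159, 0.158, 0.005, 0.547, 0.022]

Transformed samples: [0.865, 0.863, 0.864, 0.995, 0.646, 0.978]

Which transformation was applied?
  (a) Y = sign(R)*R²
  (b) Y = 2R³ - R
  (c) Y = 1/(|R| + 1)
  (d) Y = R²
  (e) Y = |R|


Checking option (c) Y = 1/(|R| + 1):
  R = 0.156 -> Y = 0.865 ✓
  R = 0.159 -> Y = 0.863 ✓
  R = 0.158 -> Y = 0.864 ✓
All samples match this transformation.

(c) 1/(|R| + 1)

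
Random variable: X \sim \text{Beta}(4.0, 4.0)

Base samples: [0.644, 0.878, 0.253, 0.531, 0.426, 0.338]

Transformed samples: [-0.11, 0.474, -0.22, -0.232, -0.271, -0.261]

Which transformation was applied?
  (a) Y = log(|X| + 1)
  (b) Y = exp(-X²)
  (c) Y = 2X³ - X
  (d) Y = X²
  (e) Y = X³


Checking option (c) Y = 2X³ - X:
  X = 0.644 -> Y = -0.11 ✓
  X = 0.878 -> Y = 0.474 ✓
  X = 0.253 -> Y = -0.22 ✓
All samples match this transformation.

(c) 2X³ - X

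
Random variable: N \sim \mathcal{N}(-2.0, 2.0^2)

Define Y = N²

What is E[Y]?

E[N²] = Var(N) + (E[N])² = 4 + 4 = 8

8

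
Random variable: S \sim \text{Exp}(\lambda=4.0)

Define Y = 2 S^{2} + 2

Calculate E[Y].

E[Y] = 2*E[S²] + 2
E[S] = 0.25
E[S²] = Var(S) + (E[S])² = 0.0625 + 0.0625 = 0.125
E[Y] = 2*0.125 + 2 = 2.25

2.25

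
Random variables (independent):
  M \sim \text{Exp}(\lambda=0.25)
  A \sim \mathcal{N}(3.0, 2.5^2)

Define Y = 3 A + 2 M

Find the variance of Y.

For independent RVs: Var(aX + bY) = a²Var(X) + b²Var(Y)
Var(M) = 16
Var(A) = 6.25
Var(Y) = 2²*16 + 3²*6.25
= 4*16 + 9*6.25 = 120.25

120.25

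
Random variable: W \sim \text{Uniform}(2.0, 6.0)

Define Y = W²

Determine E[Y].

Using E[X²] = Var(X) + (E[X])²:
E[W] = 4
Var(W) = (6 - 2)^2/12 = 1.3333333
E[W²] = 1.3333333 + 4² = 1.3333333 + 16 = 17.333333

17.333333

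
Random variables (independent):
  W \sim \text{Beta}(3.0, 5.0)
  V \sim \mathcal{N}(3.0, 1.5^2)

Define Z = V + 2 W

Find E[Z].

E[Z] = 2*E[W] + 1*E[V]
E[W] = 0.375
E[V] = 3
E[Z] = 2*0.375 + 1*3 = 3.75

3.75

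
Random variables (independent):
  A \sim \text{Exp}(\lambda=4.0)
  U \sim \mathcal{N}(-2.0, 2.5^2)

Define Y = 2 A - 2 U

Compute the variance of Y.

For independent RVs: Var(aX + bY) = a²Var(X) + b²Var(Y)
Var(A) = 0.0625
Var(U) = 6.25
Var(Y) = 2²*0.0625 + (-2)²*6.25
= 4*0.0625 + 4*6.25 = 25.25

25.25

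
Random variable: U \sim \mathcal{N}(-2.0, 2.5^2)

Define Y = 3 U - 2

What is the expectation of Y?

For Y = 3U - 2:
E[Y] = 3 * E[U] - 2
E[U] = -2.0 = -2
E[Y] = 3 * (-2) - 2 = -8

-8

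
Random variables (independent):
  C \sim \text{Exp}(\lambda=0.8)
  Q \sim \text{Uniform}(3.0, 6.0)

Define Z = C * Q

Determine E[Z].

For independent RVs: E[XY] = E[X]*E[Y]
E[C] = 1.25
E[Q] = 4.5
E[Z] = 1.25 * 4.5 = 5.625

5.625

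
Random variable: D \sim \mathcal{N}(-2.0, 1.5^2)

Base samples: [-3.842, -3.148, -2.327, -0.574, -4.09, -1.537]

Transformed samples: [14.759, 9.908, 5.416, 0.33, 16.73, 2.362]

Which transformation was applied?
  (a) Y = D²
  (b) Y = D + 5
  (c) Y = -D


Checking option (a) Y = D²:
  D = -3.842 -> Y = 14.759 ✓
  D = -3.148 -> Y = 9.908 ✓
  D = -2.327 -> Y = 5.416 ✓
All samples match this transformation.

(a) D²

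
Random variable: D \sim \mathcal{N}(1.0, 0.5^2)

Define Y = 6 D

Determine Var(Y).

For Y = aD + b: Var(Y) = a² * Var(D)
Var(D) = 0.5^2 = 0.25
Var(Y) = 6² * 0.25 = 36 * 0.25 = 9

9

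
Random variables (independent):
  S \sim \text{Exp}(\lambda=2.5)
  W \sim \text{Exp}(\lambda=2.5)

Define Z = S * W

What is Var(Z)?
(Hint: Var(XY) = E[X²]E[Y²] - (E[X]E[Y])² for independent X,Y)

Var(XY) = E[X²]E[Y²] - (E[X]E[Y])²
E[S] = 0.4, Var(S) = 0.16
E[W] = 0.4, Var(W) = 0.16
E[S²] = 0.16 + 0.4² = 0.32
E[W²] = 0.16 + 0.4² = 0.32
Var(Z) = 0.32*0.32 - (0.4*0.4)²
= 0.1024 - 0.0256 = 0.0768

0.0768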